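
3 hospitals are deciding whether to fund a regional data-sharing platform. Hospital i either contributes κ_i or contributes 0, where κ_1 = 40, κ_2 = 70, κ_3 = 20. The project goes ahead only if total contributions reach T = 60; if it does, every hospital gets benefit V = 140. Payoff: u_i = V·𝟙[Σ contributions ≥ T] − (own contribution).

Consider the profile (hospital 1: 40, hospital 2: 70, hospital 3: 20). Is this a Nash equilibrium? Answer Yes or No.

No

Total = 130 ≥ 60: provided.
Hospital 1 (pledges 40, payoff 100): dropping to 0 → total 90, payoff 140. Profitable deviation.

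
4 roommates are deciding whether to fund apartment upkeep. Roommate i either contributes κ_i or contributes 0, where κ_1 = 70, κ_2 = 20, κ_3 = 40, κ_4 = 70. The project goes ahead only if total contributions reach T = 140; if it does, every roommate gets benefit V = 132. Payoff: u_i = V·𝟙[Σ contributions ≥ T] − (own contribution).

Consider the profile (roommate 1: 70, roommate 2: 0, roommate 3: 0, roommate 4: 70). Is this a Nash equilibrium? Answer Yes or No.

Total = 140 ≥ 140: provided.
Roommate 1 (pledges 70, payoff 62): dropping to 0 → total 70, payoff 0. No gain.
Roommate 2 (pledges 0, payoff 132): pledging 20 → total 160, payoff 112. No gain.
Roommate 3 (pledges 0, payoff 132): pledging 40 → total 180, payoff 92. No gain.
Roommate 4 (pledges 70, payoff 62): dropping to 0 → total 70, payoff 0. No gain.

Yes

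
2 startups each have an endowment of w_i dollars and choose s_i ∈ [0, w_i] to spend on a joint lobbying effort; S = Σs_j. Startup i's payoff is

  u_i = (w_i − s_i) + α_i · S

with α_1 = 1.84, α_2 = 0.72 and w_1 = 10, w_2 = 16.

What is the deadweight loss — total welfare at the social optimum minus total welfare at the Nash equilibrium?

∂u_i/∂s_i = α_i − 1, so startup i contributes w_i if α_i > 1, else 0.
α_i > 1 for i ∈ {1}; NE contributions (10, 0), S = 10.
W^NE = Σw_i − S^NE + (Σα_i)·S^NE = 26 + 1.56·10 = 41.6.
Planner: ∂(Σu_j)/∂s_i = Σα_j − 1 = 1.56 > 0, so everyone contributes w_i; S^SO = 26, W^SO = 26 + 1.56·26 = 66.56.
Deadweight loss = 24.96.

24.96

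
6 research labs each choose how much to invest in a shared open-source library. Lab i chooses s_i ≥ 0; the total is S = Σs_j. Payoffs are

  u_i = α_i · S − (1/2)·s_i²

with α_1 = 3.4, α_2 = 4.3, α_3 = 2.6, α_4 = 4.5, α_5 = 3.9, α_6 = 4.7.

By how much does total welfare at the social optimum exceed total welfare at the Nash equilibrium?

Lab i's FOC: ∂u_i/∂s_i = α_i − s_i = 0, so s_i* = α_i.
NE contributions = (3.4, 4.3, 2.6, 4.5, 3.9, 4.7); S = 23.4.
W^NE = (Σα)·S − ½Σα_i² = 23.4² − ½·94.36 = 500.38.
Planner sets s_i = Σα_j = 23.4 for every i, so S^SO = 6·23.4 = 140.4.
W^SO = (Σα)·S^SO − ½·6·(Σα)² = (6/2)·23.4² = 1642.68.
Deadweight loss = W^SO − W^NE = 1142.3.

1142.3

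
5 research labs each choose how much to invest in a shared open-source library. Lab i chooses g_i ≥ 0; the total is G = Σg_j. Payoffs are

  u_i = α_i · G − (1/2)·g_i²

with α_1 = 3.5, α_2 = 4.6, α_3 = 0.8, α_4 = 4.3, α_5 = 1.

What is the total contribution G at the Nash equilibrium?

14.2

Lab i's FOC: ∂u_i/∂g_i = α_i − g_i = 0, so g_i* = α_i.
NE contributions = (3.5, 4.6, 0.8, 4.3, 1); G = 14.2.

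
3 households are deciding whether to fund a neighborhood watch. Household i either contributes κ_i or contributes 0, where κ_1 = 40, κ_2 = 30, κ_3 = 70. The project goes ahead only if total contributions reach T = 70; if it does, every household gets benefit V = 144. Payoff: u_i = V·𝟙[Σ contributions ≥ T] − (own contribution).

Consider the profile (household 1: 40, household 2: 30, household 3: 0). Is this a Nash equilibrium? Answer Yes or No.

Total = 70 ≥ 70: provided.
Household 1 (pledges 40, payoff 104): dropping to 0 → total 30, payoff 0. No gain.
Household 2 (pledges 30, payoff 114): dropping to 0 → total 40, payoff 0. No gain.
Household 3 (pledges 0, payoff 144): pledging 70 → total 140, payoff 74. No gain.

Yes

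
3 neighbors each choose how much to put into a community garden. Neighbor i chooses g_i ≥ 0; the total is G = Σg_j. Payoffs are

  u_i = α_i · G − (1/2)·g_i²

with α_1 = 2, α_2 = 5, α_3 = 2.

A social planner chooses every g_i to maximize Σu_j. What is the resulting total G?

Planner FOC: ∂(Σu_j)/∂g_i = (Σα_j) − g_i = 0, so g_i^SO = Σα_j = 9 for every i; G^SO = 27.

27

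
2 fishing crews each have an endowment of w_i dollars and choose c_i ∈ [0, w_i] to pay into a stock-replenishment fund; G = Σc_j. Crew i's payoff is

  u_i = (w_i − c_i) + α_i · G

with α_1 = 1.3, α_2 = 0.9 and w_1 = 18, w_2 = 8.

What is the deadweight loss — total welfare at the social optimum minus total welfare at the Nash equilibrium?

9.6

∂u_i/∂c_i = α_i − 1, so crew i contributes w_i if α_i > 1, else 0.
α_i > 1 for i ∈ {1}; NE contributions (18, 0), G = 18.
W^NE = Σw_i − G^NE + (Σα_i)·G^NE = 26 + 1.2·18 = 47.6.
Planner: ∂(Σu_j)/∂c_i = Σα_j − 1 = 1.2 > 0, so everyone contributes w_i; G^SO = 26, W^SO = 26 + 1.2·26 = 57.2.
Deadweight loss = 9.6.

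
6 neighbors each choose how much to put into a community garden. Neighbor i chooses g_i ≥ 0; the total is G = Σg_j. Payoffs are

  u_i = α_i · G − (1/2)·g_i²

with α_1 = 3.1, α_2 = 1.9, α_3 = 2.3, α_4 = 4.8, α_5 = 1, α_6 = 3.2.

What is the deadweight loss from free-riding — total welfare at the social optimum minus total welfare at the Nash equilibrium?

557.775

Neighbor i's FOC: ∂u_i/∂g_i = α_i − g_i = 0, so g_i* = α_i.
NE contributions = (3.1, 1.9, 2.3, 4.8, 1, 3.2); G = 16.3.
W^NE = (Σα)·G − ½Σα_i² = 16.3² − ½·52.79 = 239.295.
Planner sets g_i = Σα_j = 16.3 for every i, so G^SO = 6·16.3 = 97.8.
W^SO = (Σα)·G^SO − ½·6·(Σα)² = (6/2)·16.3² = 797.07.
Deadweight loss = W^SO − W^NE = 557.775.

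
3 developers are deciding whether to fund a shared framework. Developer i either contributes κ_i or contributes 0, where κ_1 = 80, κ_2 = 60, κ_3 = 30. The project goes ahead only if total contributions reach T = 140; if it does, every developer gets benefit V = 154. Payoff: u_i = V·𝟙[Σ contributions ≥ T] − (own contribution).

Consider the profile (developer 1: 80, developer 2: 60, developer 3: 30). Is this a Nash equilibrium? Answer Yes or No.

No

Total = 170 ≥ 140: provided.
Developer 1 (pledges 80, payoff 74): dropping to 0 → total 90, payoff 0. No gain.
Developer 2 (pledges 60, payoff 94): dropping to 0 → total 110, payoff 0. No gain.
Developer 3 (pledges 30, payoff 124): dropping to 0 → total 140, payoff 154. Profitable deviation.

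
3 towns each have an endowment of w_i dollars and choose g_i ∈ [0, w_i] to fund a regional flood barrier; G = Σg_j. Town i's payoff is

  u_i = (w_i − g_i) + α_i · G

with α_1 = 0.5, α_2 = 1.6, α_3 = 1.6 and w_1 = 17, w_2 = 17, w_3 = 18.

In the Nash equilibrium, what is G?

35

∂u_i/∂g_i = α_i − 1, so town i contributes w_i if α_i > 1, else 0.
α_i > 1 for i ∈ {2, 3}; NE contributions (0, 17, 18), G = 35.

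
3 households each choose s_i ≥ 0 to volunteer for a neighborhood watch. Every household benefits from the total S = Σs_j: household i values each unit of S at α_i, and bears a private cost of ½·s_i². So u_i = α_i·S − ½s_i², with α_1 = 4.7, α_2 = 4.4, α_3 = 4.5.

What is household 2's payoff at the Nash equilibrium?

Household i's FOC: ∂u_i/∂s_i = α_i − s_i = 0, so s_i* = α_i.
NE contributions = (4.7, 4.4, 4.5); S = 13.6.
u_2 = α_2·S − ½·(s_2)² = 4.4·13.6 − ½·4.4² = 50.16.

50.16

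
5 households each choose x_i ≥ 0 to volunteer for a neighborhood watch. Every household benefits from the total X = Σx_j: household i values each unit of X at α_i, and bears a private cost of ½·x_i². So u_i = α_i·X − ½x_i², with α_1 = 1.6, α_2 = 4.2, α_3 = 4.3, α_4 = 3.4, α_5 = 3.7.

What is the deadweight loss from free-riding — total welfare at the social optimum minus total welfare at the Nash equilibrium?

475.73

Household i's FOC: ∂u_i/∂x_i = α_i − x_i = 0, so x_i* = α_i.
NE contributions = (1.6, 4.2, 4.3, 3.4, 3.7); X = 17.2.
W^NE = (Σα)·X − ½Σα_i² = 17.2² − ½·63.94 = 263.87.
Planner sets x_i = Σα_j = 17.2 for every i, so X^SO = 5·17.2 = 86.
W^SO = (Σα)·X^SO − ½·5·(Σα)² = (5/2)·17.2² = 739.6.
Deadweight loss = W^SO − W^NE = 475.73.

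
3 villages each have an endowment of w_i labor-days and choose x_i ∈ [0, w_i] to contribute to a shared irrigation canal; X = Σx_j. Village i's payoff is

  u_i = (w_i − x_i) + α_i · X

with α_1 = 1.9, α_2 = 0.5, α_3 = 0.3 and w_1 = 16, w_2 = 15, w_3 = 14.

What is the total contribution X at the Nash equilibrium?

16

∂u_i/∂x_i = α_i − 1, so village i contributes w_i if α_i > 1, else 0.
α_i > 1 for i ∈ {1}; NE contributions (16, 0, 0), X = 16.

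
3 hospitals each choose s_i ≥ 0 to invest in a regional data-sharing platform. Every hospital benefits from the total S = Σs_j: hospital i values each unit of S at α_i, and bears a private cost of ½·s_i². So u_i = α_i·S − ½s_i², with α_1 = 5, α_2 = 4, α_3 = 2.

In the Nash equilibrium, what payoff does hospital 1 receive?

42.5

Hospital i's FOC: ∂u_i/∂s_i = α_i − s_i = 0, so s_i* = α_i.
NE contributions = (5, 4, 2); S = 11.
u_1 = α_1·S − ½·(s_1)² = 5·11 − ½·5² = 42.5.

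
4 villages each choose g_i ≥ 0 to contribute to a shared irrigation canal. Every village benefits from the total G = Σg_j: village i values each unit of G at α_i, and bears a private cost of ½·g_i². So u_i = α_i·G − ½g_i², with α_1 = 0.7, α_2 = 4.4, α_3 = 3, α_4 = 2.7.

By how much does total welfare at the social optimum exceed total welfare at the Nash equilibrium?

134.71

Village i's FOC: ∂u_i/∂g_i = α_i − g_i = 0, so g_i* = α_i.
NE contributions = (0.7, 4.4, 3, 2.7); G = 10.8.
W^NE = (Σα)·G − ½Σα_i² = 10.8² − ½·36.14 = 98.57.
Planner sets g_i = Σα_j = 10.8 for every i, so G^SO = 4·10.8 = 43.2.
W^SO = (Σα)·G^SO − ½·4·(Σα)² = (4/2)·10.8² = 233.28.
Deadweight loss = W^SO − W^NE = 134.71.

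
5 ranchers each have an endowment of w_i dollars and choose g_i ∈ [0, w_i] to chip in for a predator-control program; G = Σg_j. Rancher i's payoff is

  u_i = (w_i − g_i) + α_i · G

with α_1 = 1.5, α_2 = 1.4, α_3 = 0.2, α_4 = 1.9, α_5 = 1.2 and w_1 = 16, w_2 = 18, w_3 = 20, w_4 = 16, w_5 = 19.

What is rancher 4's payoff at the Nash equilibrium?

131.1

∂u_i/∂g_i = α_i − 1, so rancher i contributes w_i if α_i > 1, else 0.
α_i > 1 for i ∈ {1, 2, 4, 5}; NE contributions (16, 18, 0, 16, 19), G = 69.
u_4 = (16 − 16) + 1.9·69 = 131.1.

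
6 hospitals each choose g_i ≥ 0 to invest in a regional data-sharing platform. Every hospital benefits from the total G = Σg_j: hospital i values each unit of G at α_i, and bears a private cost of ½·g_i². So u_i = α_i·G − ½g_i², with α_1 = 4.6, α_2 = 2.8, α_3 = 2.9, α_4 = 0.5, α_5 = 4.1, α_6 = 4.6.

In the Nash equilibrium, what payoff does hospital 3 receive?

52.345

Hospital i's FOC: ∂u_i/∂g_i = α_i − g_i = 0, so g_i* = α_i.
NE contributions = (4.6, 2.8, 2.9, 0.5, 4.1, 4.6); G = 19.5.
u_3 = α_3·G − ½·(g_3)² = 2.9·19.5 − ½·2.9² = 52.345.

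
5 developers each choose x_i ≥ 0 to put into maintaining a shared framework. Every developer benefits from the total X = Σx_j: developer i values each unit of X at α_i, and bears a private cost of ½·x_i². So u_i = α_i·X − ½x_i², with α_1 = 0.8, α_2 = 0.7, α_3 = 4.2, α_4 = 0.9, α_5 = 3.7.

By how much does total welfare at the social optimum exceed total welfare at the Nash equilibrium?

175.77

Developer i's FOC: ∂u_i/∂x_i = α_i − x_i = 0, so x_i* = α_i.
NE contributions = (0.8, 0.7, 4.2, 0.9, 3.7); X = 10.3.
W^NE = (Σα)·X − ½Σα_i² = 10.3² − ½·33.27 = 89.455.
Planner sets x_i = Σα_j = 10.3 for every i, so X^SO = 5·10.3 = 51.5.
W^SO = (Σα)·X^SO − ½·5·(Σα)² = (5/2)·10.3² = 265.225.
Deadweight loss = W^SO − W^NE = 175.77.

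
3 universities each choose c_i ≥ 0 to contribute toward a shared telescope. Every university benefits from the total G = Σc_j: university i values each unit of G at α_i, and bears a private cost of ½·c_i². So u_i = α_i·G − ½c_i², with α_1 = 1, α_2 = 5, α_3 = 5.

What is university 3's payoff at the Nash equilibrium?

University i's FOC: ∂u_i/∂c_i = α_i − c_i = 0, so c_i* = α_i.
NE contributions = (1, 5, 5); G = 11.
u_3 = α_3·G − ½·(c_3)² = 5·11 − ½·5² = 42.5.

42.5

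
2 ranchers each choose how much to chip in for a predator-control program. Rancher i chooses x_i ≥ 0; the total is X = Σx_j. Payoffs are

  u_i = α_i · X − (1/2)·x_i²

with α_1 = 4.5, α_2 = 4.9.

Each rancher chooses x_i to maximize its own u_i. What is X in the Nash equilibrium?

Rancher i's FOC: ∂u_i/∂x_i = α_i − x_i = 0, so x_i* = α_i.
NE contributions = (4.5, 4.9); X = 9.4.

9.4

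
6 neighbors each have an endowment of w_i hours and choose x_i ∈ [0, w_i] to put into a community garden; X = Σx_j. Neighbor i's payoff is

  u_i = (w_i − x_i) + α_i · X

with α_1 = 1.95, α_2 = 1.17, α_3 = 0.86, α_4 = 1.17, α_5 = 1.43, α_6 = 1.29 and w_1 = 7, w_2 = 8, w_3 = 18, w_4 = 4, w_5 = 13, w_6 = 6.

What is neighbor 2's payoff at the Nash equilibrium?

44.46

∂u_i/∂x_i = α_i − 1, so neighbor i contributes w_i if α_i > 1, else 0.
α_i > 1 for i ∈ {1, 2, 4, 5, 6}; NE contributions (7, 8, 0, 4, 13, 6), X = 38.
u_2 = (8 − 8) + 1.17·38 = 44.46.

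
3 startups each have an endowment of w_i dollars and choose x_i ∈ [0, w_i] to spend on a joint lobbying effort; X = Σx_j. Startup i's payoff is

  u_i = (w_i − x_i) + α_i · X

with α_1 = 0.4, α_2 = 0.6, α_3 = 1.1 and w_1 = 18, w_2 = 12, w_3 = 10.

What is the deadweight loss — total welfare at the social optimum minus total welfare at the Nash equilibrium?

33

∂u_i/∂x_i = α_i − 1, so startup i contributes w_i if α_i > 1, else 0.
α_i > 1 for i ∈ {3}; NE contributions (0, 0, 10), X = 10.
W^NE = Σw_i − X^NE + (Σα_i)·X^NE = 40 + 1.1·10 = 51.
Planner: ∂(Σu_j)/∂x_i = Σα_j − 1 = 1.1 > 0, so everyone contributes w_i; X^SO = 40, W^SO = 40 + 1.1·40 = 84.
Deadweight loss = 33.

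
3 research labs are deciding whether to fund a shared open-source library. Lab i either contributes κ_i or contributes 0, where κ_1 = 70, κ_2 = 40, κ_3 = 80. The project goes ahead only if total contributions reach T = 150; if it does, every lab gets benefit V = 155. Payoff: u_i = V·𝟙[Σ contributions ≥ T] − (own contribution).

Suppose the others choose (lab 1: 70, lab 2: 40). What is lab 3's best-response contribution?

80

Others' total = 110. Contributing 80 brings total to 190 ≥ 150: gain V − κ_3 = 75.
Best response: 80.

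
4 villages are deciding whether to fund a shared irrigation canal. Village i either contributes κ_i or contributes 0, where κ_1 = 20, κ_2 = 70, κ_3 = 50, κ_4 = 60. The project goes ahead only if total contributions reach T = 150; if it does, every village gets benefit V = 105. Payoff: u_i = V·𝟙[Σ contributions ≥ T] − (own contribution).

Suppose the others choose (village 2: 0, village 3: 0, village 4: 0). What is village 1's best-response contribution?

0

Others' total = 0. Even contributing 20 gives 20 < 150: no benefit either way.
Best response: 0.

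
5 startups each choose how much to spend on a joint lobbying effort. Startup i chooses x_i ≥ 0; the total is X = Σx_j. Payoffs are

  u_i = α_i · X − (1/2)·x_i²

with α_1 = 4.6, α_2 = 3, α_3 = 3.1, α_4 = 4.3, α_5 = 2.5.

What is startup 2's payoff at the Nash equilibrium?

48

Startup i's FOC: ∂u_i/∂x_i = α_i − x_i = 0, so x_i* = α_i.
NE contributions = (4.6, 3, 3.1, 4.3, 2.5); X = 17.5.
u_2 = α_2·X − ½·(x_2)² = 3·17.5 − ½·3² = 48.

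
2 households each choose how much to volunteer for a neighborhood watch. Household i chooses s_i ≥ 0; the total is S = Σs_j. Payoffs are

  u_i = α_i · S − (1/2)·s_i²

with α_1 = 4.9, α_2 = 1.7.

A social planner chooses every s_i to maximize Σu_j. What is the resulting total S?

13.2

Planner FOC: ∂(Σu_j)/∂s_i = (Σα_j) − s_i = 0, so s_i^SO = Σα_j = 6.6 for every i; S^SO = 13.2.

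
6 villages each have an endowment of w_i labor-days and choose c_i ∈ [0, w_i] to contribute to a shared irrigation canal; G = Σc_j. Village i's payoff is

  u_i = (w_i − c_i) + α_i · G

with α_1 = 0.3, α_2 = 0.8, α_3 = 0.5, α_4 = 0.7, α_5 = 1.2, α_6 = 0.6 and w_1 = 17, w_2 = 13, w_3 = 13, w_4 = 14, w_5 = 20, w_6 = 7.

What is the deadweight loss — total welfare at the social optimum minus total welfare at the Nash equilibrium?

∂u_i/∂c_i = α_i − 1, so village i contributes w_i if α_i > 1, else 0.
α_i > 1 for i ∈ {5}; NE contributions (0, 0, 0, 0, 20, 0), G = 20.
W^NE = Σw_i − G^NE + (Σα_i)·G^NE = 84 + 3.1·20 = 146.
Planner: ∂(Σu_j)/∂c_i = Σα_j − 1 = 3.1 > 0, so everyone contributes w_i; G^SO = 84, W^SO = 84 + 3.1·84 = 344.4.
Deadweight loss = 198.4.

198.4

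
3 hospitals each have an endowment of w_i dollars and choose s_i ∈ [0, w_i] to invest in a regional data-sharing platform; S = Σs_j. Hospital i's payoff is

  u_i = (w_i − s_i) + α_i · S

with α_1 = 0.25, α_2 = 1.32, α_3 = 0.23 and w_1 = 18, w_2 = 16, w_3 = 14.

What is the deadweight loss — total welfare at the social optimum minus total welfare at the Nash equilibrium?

∂u_i/∂s_i = α_i − 1, so hospital i contributes w_i if α_i > 1, else 0.
α_i > 1 for i ∈ {2}; NE contributions (0, 16, 0), S = 16.
W^NE = Σw_i − S^NE + (Σα_i)·S^NE = 48 + 0.8·16 = 60.8.
Planner: ∂(Σu_j)/∂s_i = Σα_j − 1 = 0.8 > 0, so everyone contributes w_i; S^SO = 48, W^SO = 48 + 0.8·48 = 86.4.
Deadweight loss = 25.6.

25.6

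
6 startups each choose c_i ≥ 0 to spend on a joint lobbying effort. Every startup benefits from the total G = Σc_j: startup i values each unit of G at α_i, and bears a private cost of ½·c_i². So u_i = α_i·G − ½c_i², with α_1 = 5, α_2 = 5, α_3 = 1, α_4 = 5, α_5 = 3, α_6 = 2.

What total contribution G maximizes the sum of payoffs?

Planner FOC: ∂(Σu_j)/∂c_i = (Σα_j) − c_i = 0, so c_i^SO = Σα_j = 21 for every i; G^SO = 126.

126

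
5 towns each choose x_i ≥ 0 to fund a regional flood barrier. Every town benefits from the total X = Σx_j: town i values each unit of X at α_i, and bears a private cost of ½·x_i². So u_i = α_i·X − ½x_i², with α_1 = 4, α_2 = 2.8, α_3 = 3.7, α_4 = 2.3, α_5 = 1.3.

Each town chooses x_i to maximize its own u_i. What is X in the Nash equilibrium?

14.1

Town i's FOC: ∂u_i/∂x_i = α_i − x_i = 0, so x_i* = α_i.
NE contributions = (4, 2.8, 3.7, 2.3, 1.3); X = 14.1.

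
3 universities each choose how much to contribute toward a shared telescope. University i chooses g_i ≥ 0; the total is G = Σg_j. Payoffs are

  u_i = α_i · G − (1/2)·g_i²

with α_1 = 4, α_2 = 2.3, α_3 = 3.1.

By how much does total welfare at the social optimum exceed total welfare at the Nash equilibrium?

University i's FOC: ∂u_i/∂g_i = α_i − g_i = 0, so g_i* = α_i.
NE contributions = (4, 2.3, 3.1); G = 9.4.
W^NE = (Σα)·G − ½Σα_i² = 9.4² − ½·30.9 = 72.91.
Planner sets g_i = Σα_j = 9.4 for every i, so G^SO = 3·9.4 = 28.2.
W^SO = (Σα)·G^SO − ½·3·(Σα)² = (3/2)·9.4² = 132.54.
Deadweight loss = W^SO − W^NE = 59.63.

59.63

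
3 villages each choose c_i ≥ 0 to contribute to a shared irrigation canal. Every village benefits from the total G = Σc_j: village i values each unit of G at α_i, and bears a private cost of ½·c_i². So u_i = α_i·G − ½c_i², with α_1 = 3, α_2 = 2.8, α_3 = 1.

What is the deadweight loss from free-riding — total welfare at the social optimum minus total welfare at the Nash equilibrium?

Village i's FOC: ∂u_i/∂c_i = α_i − c_i = 0, so c_i* = α_i.
NE contributions = (3, 2.8, 1); G = 6.8.
W^NE = (Σα)·G − ½Σα_i² = 6.8² − ½·17.84 = 37.32.
Planner sets c_i = Σα_j = 6.8 for every i, so G^SO = 3·6.8 = 20.4.
W^SO = (Σα)·G^SO − ½·3·(Σα)² = (3/2)·6.8² = 69.36.
Deadweight loss = W^SO − W^NE = 32.04.

32.04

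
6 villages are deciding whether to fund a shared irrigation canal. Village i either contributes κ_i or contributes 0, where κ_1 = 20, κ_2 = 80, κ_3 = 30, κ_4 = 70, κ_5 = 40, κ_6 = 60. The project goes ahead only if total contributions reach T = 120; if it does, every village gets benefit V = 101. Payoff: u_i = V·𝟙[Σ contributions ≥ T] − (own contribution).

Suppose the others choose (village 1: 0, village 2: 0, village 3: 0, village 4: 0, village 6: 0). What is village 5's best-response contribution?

0

Others' total = 0. Even contributing 40 gives 40 < 120: no benefit either way.
Best response: 0.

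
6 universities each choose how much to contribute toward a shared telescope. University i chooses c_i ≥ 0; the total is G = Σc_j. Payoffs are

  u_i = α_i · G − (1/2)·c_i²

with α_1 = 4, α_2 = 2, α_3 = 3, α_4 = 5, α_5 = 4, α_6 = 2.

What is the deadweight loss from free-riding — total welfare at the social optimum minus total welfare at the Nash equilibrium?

University i's FOC: ∂u_i/∂c_i = α_i − c_i = 0, so c_i* = α_i.
NE contributions = (4, 2, 3, 5, 4, 2); G = 20.
W^NE = (Σα)·G − ½Σα_i² = 20² − ½·74 = 363.
Planner sets c_i = Σα_j = 20 for every i, so G^SO = 6·20 = 120.
W^SO = (Σα)·G^SO − ½·6·(Σα)² = (6/2)·20² = 1200.
Deadweight loss = W^SO − W^NE = 837.

837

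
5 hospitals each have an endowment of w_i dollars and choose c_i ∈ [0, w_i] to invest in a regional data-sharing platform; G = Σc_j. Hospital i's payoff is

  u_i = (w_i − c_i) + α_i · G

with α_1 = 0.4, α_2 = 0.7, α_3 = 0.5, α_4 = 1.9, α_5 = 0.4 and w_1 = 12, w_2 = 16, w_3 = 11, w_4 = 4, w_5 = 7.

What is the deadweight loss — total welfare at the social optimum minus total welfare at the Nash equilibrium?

133.4

∂u_i/∂c_i = α_i − 1, so hospital i contributes w_i if α_i > 1, else 0.
α_i > 1 for i ∈ {4}; NE contributions (0, 0, 0, 4, 0), G = 4.
W^NE = Σw_i − G^NE + (Σα_i)·G^NE = 50 + 2.9·4 = 61.6.
Planner: ∂(Σu_j)/∂c_i = Σα_j − 1 = 2.9 > 0, so everyone contributes w_i; G^SO = 50, W^SO = 50 + 2.9·50 = 195.
Deadweight loss = 133.4.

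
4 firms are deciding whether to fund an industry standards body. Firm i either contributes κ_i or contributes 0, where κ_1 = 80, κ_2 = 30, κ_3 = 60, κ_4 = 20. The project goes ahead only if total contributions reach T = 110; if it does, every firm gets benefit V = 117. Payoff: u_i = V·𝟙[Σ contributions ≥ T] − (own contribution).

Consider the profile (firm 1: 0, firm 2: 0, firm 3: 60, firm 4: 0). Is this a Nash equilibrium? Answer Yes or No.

Total = 60 < 110: not provided.
Firm 1 (pledges 0, payoff 0): pledging 80 → total 140, payoff 37. Profitable deviation.

No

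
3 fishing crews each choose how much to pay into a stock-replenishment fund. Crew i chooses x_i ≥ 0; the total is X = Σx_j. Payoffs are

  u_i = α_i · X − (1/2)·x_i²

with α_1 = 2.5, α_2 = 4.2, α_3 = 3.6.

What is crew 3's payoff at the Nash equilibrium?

Crew i's FOC: ∂u_i/∂x_i = α_i − x_i = 0, so x_i* = α_i.
NE contributions = (2.5, 4.2, 3.6); X = 10.3.
u_3 = α_3·X − ½·(x_3)² = 3.6·10.3 − ½·3.6² = 30.6.

30.6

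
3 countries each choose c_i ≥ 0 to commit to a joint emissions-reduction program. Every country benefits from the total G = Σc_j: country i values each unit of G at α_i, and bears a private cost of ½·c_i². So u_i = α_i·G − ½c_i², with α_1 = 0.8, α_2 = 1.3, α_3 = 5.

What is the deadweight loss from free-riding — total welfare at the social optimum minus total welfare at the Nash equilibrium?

Country i's FOC: ∂u_i/∂c_i = α_i − c_i = 0, so c_i* = α_i.
NE contributions = (0.8, 1.3, 5); G = 7.1.
W^NE = (Σα)·G − ½Σα_i² = 7.1² − ½·27.33 = 36.745.
Planner sets c_i = Σα_j = 7.1 for every i, so G^SO = 3·7.1 = 21.3.
W^SO = (Σα)·G^SO − ½·3·(Σα)² = (3/2)·7.1² = 75.615.
Deadweight loss = W^SO − W^NE = 38.87.

38.87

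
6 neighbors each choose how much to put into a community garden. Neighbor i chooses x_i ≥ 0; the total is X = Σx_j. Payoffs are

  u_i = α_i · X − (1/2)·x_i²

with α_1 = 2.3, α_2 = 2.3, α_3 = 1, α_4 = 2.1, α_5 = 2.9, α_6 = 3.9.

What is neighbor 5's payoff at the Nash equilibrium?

37.845

Neighbor i's FOC: ∂u_i/∂x_i = α_i − x_i = 0, so x_i* = α_i.
NE contributions = (2.3, 2.3, 1, 2.1, 2.9, 3.9); X = 14.5.
u_5 = α_5·X − ½·(x_5)² = 2.9·14.5 − ½·2.9² = 37.845.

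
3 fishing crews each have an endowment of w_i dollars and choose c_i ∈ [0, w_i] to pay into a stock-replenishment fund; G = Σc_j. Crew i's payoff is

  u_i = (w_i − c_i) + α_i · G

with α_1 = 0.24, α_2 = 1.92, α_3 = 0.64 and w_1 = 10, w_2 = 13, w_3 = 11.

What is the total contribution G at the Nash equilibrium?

13

∂u_i/∂c_i = α_i − 1, so crew i contributes w_i if α_i > 1, else 0.
α_i > 1 for i ∈ {2}; NE contributions (0, 13, 0), G = 13.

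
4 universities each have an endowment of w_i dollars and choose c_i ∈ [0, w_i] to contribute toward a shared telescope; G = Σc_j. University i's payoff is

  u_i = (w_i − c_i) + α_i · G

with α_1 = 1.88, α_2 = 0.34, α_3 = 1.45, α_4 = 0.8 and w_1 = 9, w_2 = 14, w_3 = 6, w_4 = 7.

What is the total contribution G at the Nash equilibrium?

∂u_i/∂c_i = α_i − 1, so university i contributes w_i if α_i > 1, else 0.
α_i > 1 for i ∈ {1, 3}; NE contributions (9, 0, 6, 0), G = 15.

15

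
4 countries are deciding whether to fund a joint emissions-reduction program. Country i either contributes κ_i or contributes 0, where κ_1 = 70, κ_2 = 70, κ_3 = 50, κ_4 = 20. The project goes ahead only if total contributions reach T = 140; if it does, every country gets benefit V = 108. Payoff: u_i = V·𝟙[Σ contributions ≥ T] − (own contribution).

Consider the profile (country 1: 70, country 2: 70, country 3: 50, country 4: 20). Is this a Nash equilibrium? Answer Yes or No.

Total = 210 ≥ 140: provided.
Country 1 (pledges 70, payoff 38): dropping to 0 → total 140, payoff 108. Profitable deviation.

No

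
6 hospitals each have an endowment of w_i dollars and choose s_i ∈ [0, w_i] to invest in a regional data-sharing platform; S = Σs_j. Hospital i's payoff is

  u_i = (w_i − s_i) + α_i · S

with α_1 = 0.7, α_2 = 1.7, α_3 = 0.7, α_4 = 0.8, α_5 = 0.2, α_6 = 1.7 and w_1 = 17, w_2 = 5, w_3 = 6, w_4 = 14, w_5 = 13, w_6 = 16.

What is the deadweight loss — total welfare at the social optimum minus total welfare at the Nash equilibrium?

∂u_i/∂s_i = α_i − 1, so hospital i contributes w_i if α_i > 1, else 0.
α_i > 1 for i ∈ {2, 6}; NE contributions (0, 5, 0, 0, 0, 16), S = 21.
W^NE = Σw_i − S^NE + (Σα_i)·S^NE = 71 + 4.8·21 = 171.8.
Planner: ∂(Σu_j)/∂s_i = Σα_j − 1 = 4.8 > 0, so everyone contributes w_i; S^SO = 71, W^SO = 71 + 4.8·71 = 411.8.
Deadweight loss = 240.

240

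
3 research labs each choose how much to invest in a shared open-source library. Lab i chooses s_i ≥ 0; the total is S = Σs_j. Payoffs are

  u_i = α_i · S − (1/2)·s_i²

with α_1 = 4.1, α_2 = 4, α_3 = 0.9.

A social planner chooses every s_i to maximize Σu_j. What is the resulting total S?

Planner FOC: ∂(Σu_j)/∂s_i = (Σα_j) − s_i = 0, so s_i^SO = Σα_j = 9 for every i; S^SO = 27.

27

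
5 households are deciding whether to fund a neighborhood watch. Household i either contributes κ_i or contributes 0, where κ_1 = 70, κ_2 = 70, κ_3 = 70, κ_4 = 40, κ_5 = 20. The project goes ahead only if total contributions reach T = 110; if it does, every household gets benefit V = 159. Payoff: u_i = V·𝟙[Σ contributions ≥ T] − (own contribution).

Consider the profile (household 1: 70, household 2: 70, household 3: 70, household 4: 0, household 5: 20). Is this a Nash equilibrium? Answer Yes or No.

No

Total = 230 ≥ 110: provided.
Household 1 (pledges 70, payoff 89): dropping to 0 → total 160, payoff 159. Profitable deviation.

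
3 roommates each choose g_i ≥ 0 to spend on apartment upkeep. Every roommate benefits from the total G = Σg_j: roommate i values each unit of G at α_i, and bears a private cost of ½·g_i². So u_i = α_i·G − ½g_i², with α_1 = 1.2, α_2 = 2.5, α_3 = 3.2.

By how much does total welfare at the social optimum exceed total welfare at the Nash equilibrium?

Roommate i's FOC: ∂u_i/∂g_i = α_i − g_i = 0, so g_i* = α_i.
NE contributions = (1.2, 2.5, 3.2); G = 6.9.
W^NE = (Σα)·G − ½Σα_i² = 6.9² − ½·17.93 = 38.645.
Planner sets g_i = Σα_j = 6.9 for every i, so G^SO = 3·6.9 = 20.7.
W^SO = (Σα)·G^SO − ½·3·(Σα)² = (3/2)·6.9² = 71.415.
Deadweight loss = W^SO − W^NE = 32.77.

32.77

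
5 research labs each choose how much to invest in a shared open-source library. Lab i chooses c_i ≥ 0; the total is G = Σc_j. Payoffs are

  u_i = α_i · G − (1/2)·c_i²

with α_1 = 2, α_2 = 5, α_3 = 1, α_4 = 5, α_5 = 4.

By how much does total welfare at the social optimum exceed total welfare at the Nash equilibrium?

Lab i's FOC: ∂u_i/∂c_i = α_i − c_i = 0, so c_i* = α_i.
NE contributions = (2, 5, 1, 5, 4); G = 17.
W^NE = (Σα)·G − ½Σα_i² = 17² − ½·71 = 253.5.
Planner sets c_i = Σα_j = 17 for every i, so G^SO = 5·17 = 85.
W^SO = (Σα)·G^SO − ½·5·(Σα)² = (5/2)·17² = 722.5.
Deadweight loss = W^SO − W^NE = 469.

469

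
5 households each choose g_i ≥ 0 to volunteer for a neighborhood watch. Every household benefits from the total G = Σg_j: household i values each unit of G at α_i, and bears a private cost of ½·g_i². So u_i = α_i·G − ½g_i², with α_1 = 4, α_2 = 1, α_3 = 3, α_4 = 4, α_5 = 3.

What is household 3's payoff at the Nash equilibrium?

40.5

Household i's FOC: ∂u_i/∂g_i = α_i − g_i = 0, so g_i* = α_i.
NE contributions = (4, 1, 3, 4, 3); G = 15.
u_3 = α_3·G − ½·(g_3)² = 3·15 − ½·3² = 40.5.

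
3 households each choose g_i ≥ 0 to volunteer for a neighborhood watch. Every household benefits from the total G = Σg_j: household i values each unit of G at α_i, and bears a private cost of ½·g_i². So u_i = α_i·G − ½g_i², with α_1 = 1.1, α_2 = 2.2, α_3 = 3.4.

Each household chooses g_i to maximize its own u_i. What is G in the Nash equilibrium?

6.7

Household i's FOC: ∂u_i/∂g_i = α_i − g_i = 0, so g_i* = α_i.
NE contributions = (1.1, 2.2, 3.4); G = 6.7.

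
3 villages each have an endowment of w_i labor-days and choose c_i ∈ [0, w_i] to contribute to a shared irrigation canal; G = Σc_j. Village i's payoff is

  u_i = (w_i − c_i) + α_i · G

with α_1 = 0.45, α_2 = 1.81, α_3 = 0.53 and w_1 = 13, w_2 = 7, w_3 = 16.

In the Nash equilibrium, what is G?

7

∂u_i/∂c_i = α_i − 1, so village i contributes w_i if α_i > 1, else 0.
α_i > 1 for i ∈ {2}; NE contributions (0, 7, 0), G = 7.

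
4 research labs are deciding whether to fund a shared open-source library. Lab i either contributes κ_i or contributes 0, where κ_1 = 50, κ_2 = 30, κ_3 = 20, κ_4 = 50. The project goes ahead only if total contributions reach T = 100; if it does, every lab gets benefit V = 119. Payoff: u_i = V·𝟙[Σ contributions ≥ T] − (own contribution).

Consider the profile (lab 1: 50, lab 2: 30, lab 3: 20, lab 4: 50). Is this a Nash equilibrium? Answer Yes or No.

No

Total = 150 ≥ 100: provided.
Lab 1 (pledges 50, payoff 69): dropping to 0 → total 100, payoff 119. Profitable deviation.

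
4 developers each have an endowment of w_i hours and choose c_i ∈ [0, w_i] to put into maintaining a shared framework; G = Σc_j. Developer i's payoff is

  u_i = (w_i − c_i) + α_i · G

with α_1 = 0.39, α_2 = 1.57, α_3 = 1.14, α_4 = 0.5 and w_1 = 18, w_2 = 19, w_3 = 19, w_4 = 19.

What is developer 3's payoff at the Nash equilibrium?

43.32

∂u_i/∂c_i = α_i − 1, so developer i contributes w_i if α_i > 1, else 0.
α_i > 1 for i ∈ {2, 3}; NE contributions (0, 19, 19, 0), G = 38.
u_3 = (19 − 19) + 1.14·38 = 43.32.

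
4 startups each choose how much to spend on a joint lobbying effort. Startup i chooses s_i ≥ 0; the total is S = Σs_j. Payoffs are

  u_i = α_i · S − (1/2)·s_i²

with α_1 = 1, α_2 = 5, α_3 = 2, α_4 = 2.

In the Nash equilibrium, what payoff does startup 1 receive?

Startup i's FOC: ∂u_i/∂s_i = α_i − s_i = 0, so s_i* = α_i.
NE contributions = (1, 5, 2, 2); S = 10.
u_1 = α_1·S − ½·(s_1)² = 1·10 − ½·1² = 9.5.

9.5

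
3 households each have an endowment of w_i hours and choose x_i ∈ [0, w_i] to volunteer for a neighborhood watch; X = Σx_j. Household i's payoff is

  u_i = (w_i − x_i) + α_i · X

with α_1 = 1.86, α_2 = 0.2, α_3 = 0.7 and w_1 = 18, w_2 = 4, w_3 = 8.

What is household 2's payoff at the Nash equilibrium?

∂u_i/∂x_i = α_i − 1, so household i contributes w_i if α_i > 1, else 0.
α_i > 1 for i ∈ {1}; NE contributions (18, 0, 0), X = 18.
u_2 = (4 − 0) + 0.2·18 = 7.6.

7.6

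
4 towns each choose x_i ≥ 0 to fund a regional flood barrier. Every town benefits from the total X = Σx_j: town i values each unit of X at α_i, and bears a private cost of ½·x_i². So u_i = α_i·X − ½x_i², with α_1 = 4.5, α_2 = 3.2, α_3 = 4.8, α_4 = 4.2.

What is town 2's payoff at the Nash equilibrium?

48.32

Town i's FOC: ∂u_i/∂x_i = α_i − x_i = 0, so x_i* = α_i.
NE contributions = (4.5, 3.2, 4.8, 4.2); X = 16.7.
u_2 = α_2·X − ½·(x_2)² = 3.2·16.7 − ½·3.2² = 48.32.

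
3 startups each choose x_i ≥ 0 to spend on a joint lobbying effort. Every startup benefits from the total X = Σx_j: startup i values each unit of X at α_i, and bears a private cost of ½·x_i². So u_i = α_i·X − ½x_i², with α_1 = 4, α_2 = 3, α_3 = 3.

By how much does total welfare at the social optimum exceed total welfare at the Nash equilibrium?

Startup i's FOC: ∂u_i/∂x_i = α_i − x_i = 0, so x_i* = α_i.
NE contributions = (4, 3, 3); X = 10.
W^NE = (Σα)·X − ½Σα_i² = 10² − ½·34 = 83.
Planner sets x_i = Σα_j = 10 for every i, so X^SO = 3·10 = 30.
W^SO = (Σα)·X^SO − ½·3·(Σα)² = (3/2)·10² = 150.
Deadweight loss = W^SO − W^NE = 67.

67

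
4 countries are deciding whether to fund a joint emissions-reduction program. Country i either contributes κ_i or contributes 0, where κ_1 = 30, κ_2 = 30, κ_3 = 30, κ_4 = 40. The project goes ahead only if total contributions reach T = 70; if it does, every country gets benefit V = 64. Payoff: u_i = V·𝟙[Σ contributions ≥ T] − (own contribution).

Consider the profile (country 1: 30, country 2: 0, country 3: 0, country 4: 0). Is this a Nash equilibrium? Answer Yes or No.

No

Total = 30 < 70: not provided.
Country 1 (pledges 30, payoff -30): dropping to 0 → total 0, payoff 0. Profitable deviation.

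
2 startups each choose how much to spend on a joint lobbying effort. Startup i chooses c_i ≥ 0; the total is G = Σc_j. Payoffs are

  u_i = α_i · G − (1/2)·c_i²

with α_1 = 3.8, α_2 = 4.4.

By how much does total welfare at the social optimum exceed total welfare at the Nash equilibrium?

16.9

Startup i's FOC: ∂u_i/∂c_i = α_i − c_i = 0, so c_i* = α_i.
NE contributions = (3.8, 4.4); G = 8.2.
W^NE = (Σα)·G − ½Σα_i² = 8.2² − ½·33.8 = 50.34.
Planner sets c_i = Σα_j = 8.2 for every i, so G^SO = 2·8.2 = 16.4.
W^SO = (Σα)·G^SO − ½·2·(Σα)² = (2/2)·8.2² = 67.24.
Deadweight loss = W^SO − W^NE = 16.9.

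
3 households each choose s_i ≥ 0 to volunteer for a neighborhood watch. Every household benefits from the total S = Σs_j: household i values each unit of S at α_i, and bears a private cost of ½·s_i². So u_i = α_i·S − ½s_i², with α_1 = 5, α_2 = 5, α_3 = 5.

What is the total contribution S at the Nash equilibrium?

15

Household i's FOC: ∂u_i/∂s_i = α_i − s_i = 0, so s_i* = α_i.
NE contributions = (5, 5, 5); S = 15.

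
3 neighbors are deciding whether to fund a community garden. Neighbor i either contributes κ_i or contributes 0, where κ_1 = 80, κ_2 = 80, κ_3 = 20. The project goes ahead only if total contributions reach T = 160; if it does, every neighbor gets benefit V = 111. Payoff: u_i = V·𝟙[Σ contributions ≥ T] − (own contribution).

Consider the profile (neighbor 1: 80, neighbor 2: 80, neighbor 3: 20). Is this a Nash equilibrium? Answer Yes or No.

No

Total = 180 ≥ 160: provided.
Neighbor 1 (pledges 80, payoff 31): dropping to 0 → total 100, payoff 0. No gain.
Neighbor 2 (pledges 80, payoff 31): dropping to 0 → total 100, payoff 0. No gain.
Neighbor 3 (pledges 20, payoff 91): dropping to 0 → total 160, payoff 111. Profitable deviation.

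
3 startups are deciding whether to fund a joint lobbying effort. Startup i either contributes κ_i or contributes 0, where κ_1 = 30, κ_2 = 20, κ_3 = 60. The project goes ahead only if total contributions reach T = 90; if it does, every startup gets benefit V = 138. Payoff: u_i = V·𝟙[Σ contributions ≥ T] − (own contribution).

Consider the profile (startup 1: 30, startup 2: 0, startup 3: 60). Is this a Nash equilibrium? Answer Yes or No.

Total = 90 ≥ 90: provided.
Startup 1 (pledges 30, payoff 108): dropping to 0 → total 60, payoff 0. No gain.
Startup 2 (pledges 0, payoff 138): pledging 20 → total 110, payoff 118. No gain.
Startup 3 (pledges 60, payoff 78): dropping to 0 → total 30, payoff 0. No gain.

Yes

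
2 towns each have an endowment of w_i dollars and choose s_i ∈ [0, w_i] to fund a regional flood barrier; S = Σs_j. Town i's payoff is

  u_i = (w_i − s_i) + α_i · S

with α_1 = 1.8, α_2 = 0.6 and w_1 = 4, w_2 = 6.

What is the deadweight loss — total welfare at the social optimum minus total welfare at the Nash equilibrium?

∂u_i/∂s_i = α_i − 1, so town i contributes w_i if α_i > 1, else 0.
α_i > 1 for i ∈ {1}; NE contributions (4, 0), S = 4.
W^NE = Σw_i − S^NE + (Σα_i)·S^NE = 10 + 1.4·4 = 15.6.
Planner: ∂(Σu_j)/∂s_i = Σα_j − 1 = 1.4 > 0, so everyone contributes w_i; S^SO = 10, W^SO = 10 + 1.4·10 = 24.
Deadweight loss = 8.4.

8.4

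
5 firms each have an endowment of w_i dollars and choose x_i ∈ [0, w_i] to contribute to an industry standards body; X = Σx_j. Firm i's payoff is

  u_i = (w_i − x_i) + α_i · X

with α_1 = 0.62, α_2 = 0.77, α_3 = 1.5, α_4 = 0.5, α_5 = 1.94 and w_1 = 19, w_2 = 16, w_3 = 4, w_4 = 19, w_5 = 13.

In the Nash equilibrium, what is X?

17

∂u_i/∂x_i = α_i − 1, so firm i contributes w_i if α_i > 1, else 0.
α_i > 1 for i ∈ {3, 5}; NE contributions (0, 0, 4, 0, 13), X = 17.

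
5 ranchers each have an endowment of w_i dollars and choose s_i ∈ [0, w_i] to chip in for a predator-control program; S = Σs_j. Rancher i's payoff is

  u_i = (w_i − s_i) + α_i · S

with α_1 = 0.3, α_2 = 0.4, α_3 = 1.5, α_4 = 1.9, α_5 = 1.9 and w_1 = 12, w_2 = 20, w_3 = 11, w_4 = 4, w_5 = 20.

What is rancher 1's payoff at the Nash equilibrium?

22.5

∂u_i/∂s_i = α_i − 1, so rancher i contributes w_i if α_i > 1, else 0.
α_i > 1 for i ∈ {3, 4, 5}; NE contributions (0, 0, 11, 4, 20), S = 35.
u_1 = (12 − 0) + 0.3·35 = 22.5.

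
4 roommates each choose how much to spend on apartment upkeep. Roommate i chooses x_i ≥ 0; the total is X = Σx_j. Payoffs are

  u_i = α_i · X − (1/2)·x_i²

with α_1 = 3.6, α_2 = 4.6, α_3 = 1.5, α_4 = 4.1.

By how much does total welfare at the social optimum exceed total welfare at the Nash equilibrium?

Roommate i's FOC: ∂u_i/∂x_i = α_i − x_i = 0, so x_i* = α_i.
NE contributions = (3.6, 4.6, 1.5, 4.1); X = 13.8.
W^NE = (Σα)·X − ½Σα_i² = 13.8² − ½·53.18 = 163.85.
Planner sets x_i = Σα_j = 13.8 for every i, so X^SO = 4·13.8 = 55.2.
W^SO = (Σα)·X^SO − ½·4·(Σα)² = (4/2)·13.8² = 380.88.
Deadweight loss = W^SO − W^NE = 217.03.

217.03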